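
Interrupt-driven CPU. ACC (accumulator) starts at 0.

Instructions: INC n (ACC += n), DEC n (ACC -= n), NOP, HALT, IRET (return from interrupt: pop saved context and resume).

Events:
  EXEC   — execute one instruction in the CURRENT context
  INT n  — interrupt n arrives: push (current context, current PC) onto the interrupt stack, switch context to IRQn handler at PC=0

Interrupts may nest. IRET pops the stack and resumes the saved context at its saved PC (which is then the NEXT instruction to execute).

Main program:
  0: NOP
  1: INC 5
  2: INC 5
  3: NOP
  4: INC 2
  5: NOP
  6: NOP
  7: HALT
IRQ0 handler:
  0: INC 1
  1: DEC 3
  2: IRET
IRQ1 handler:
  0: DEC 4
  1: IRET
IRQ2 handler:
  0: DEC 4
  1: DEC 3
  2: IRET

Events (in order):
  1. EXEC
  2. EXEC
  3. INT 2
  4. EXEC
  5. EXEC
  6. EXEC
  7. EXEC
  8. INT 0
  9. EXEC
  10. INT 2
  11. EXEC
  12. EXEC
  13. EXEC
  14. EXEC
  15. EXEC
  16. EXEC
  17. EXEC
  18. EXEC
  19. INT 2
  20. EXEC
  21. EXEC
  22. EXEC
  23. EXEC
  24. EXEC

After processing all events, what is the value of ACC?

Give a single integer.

Event 1 (EXEC): [MAIN] PC=0: NOP
Event 2 (EXEC): [MAIN] PC=1: INC 5 -> ACC=5
Event 3 (INT 2): INT 2 arrives: push (MAIN, PC=2), enter IRQ2 at PC=0 (depth now 1)
Event 4 (EXEC): [IRQ2] PC=0: DEC 4 -> ACC=1
Event 5 (EXEC): [IRQ2] PC=1: DEC 3 -> ACC=-2
Event 6 (EXEC): [IRQ2] PC=2: IRET -> resume MAIN at PC=2 (depth now 0)
Event 7 (EXEC): [MAIN] PC=2: INC 5 -> ACC=3
Event 8 (INT 0): INT 0 arrives: push (MAIN, PC=3), enter IRQ0 at PC=0 (depth now 1)
Event 9 (EXEC): [IRQ0] PC=0: INC 1 -> ACC=4
Event 10 (INT 2): INT 2 arrives: push (IRQ0, PC=1), enter IRQ2 at PC=0 (depth now 2)
Event 11 (EXEC): [IRQ2] PC=0: DEC 4 -> ACC=0
Event 12 (EXEC): [IRQ2] PC=1: DEC 3 -> ACC=-3
Event 13 (EXEC): [IRQ2] PC=2: IRET -> resume IRQ0 at PC=1 (depth now 1)
Event 14 (EXEC): [IRQ0] PC=1: DEC 3 -> ACC=-6
Event 15 (EXEC): [IRQ0] PC=2: IRET -> resume MAIN at PC=3 (depth now 0)
Event 16 (EXEC): [MAIN] PC=3: NOP
Event 17 (EXEC): [MAIN] PC=4: INC 2 -> ACC=-4
Event 18 (EXEC): [MAIN] PC=5: NOP
Event 19 (INT 2): INT 2 arrives: push (MAIN, PC=6), enter IRQ2 at PC=0 (depth now 1)
Event 20 (EXEC): [IRQ2] PC=0: DEC 4 -> ACC=-8
Event 21 (EXEC): [IRQ2] PC=1: DEC 3 -> ACC=-11
Event 22 (EXEC): [IRQ2] PC=2: IRET -> resume MAIN at PC=6 (depth now 0)
Event 23 (EXEC): [MAIN] PC=6: NOP
Event 24 (EXEC): [MAIN] PC=7: HALT

Answer: -11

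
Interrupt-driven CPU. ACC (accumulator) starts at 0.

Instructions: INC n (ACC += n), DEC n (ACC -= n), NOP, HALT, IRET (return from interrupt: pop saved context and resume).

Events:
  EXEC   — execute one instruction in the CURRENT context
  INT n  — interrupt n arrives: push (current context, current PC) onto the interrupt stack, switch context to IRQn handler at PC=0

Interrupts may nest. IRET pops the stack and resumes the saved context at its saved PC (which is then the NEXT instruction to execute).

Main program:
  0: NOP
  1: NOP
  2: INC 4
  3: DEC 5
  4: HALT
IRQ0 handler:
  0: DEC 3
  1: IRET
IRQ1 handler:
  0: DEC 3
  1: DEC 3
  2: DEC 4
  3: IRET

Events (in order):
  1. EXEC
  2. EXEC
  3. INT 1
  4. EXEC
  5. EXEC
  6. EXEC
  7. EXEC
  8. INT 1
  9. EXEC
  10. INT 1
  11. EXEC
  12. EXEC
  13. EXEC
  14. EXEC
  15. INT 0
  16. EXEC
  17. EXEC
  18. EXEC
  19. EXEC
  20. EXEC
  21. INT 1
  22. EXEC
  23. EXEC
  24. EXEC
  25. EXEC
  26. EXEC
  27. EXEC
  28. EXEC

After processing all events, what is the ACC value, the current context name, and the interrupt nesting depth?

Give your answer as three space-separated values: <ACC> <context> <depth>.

Event 1 (EXEC): [MAIN] PC=0: NOP
Event 2 (EXEC): [MAIN] PC=1: NOP
Event 3 (INT 1): INT 1 arrives: push (MAIN, PC=2), enter IRQ1 at PC=0 (depth now 1)
Event 4 (EXEC): [IRQ1] PC=0: DEC 3 -> ACC=-3
Event 5 (EXEC): [IRQ1] PC=1: DEC 3 -> ACC=-6
Event 6 (EXEC): [IRQ1] PC=2: DEC 4 -> ACC=-10
Event 7 (EXEC): [IRQ1] PC=3: IRET -> resume MAIN at PC=2 (depth now 0)
Event 8 (INT 1): INT 1 arrives: push (MAIN, PC=2), enter IRQ1 at PC=0 (depth now 1)
Event 9 (EXEC): [IRQ1] PC=0: DEC 3 -> ACC=-13
Event 10 (INT 1): INT 1 arrives: push (IRQ1, PC=1), enter IRQ1 at PC=0 (depth now 2)
Event 11 (EXEC): [IRQ1] PC=0: DEC 3 -> ACC=-16
Event 12 (EXEC): [IRQ1] PC=1: DEC 3 -> ACC=-19
Event 13 (EXEC): [IRQ1] PC=2: DEC 4 -> ACC=-23
Event 14 (EXEC): [IRQ1] PC=3: IRET -> resume IRQ1 at PC=1 (depth now 1)
Event 15 (INT 0): INT 0 arrives: push (IRQ1, PC=1), enter IRQ0 at PC=0 (depth now 2)
Event 16 (EXEC): [IRQ0] PC=0: DEC 3 -> ACC=-26
Event 17 (EXEC): [IRQ0] PC=1: IRET -> resume IRQ1 at PC=1 (depth now 1)
Event 18 (EXEC): [IRQ1] PC=1: DEC 3 -> ACC=-29
Event 19 (EXEC): [IRQ1] PC=2: DEC 4 -> ACC=-33
Event 20 (EXEC): [IRQ1] PC=3: IRET -> resume MAIN at PC=2 (depth now 0)
Event 21 (INT 1): INT 1 arrives: push (MAIN, PC=2), enter IRQ1 at PC=0 (depth now 1)
Event 22 (EXEC): [IRQ1] PC=0: DEC 3 -> ACC=-36
Event 23 (EXEC): [IRQ1] PC=1: DEC 3 -> ACC=-39
Event 24 (EXEC): [IRQ1] PC=2: DEC 4 -> ACC=-43
Event 25 (EXEC): [IRQ1] PC=3: IRET -> resume MAIN at PC=2 (depth now 0)
Event 26 (EXEC): [MAIN] PC=2: INC 4 -> ACC=-39
Event 27 (EXEC): [MAIN] PC=3: DEC 5 -> ACC=-44
Event 28 (EXEC): [MAIN] PC=4: HALT

Answer: -44 MAIN 0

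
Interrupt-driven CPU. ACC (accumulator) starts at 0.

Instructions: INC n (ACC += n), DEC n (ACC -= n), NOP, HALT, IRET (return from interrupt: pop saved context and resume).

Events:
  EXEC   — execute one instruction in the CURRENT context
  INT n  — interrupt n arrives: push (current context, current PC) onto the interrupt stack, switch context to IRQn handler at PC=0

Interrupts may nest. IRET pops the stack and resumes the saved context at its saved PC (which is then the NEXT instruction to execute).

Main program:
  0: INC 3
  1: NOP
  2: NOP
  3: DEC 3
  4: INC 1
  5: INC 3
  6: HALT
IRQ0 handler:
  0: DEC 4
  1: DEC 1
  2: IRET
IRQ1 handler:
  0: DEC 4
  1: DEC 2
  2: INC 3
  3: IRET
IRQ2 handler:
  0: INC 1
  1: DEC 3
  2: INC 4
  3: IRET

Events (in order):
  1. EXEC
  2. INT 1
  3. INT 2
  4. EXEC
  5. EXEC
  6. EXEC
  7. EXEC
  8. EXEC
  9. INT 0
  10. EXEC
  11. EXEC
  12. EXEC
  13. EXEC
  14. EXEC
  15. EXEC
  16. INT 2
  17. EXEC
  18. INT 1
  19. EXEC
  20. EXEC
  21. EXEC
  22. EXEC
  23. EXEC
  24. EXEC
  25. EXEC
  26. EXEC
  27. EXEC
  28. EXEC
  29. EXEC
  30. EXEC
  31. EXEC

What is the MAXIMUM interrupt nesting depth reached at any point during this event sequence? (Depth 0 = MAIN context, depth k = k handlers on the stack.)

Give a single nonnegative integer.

Answer: 2

Derivation:
Event 1 (EXEC): [MAIN] PC=0: INC 3 -> ACC=3 [depth=0]
Event 2 (INT 1): INT 1 arrives: push (MAIN, PC=1), enter IRQ1 at PC=0 (depth now 1) [depth=1]
Event 3 (INT 2): INT 2 arrives: push (IRQ1, PC=0), enter IRQ2 at PC=0 (depth now 2) [depth=2]
Event 4 (EXEC): [IRQ2] PC=0: INC 1 -> ACC=4 [depth=2]
Event 5 (EXEC): [IRQ2] PC=1: DEC 3 -> ACC=1 [depth=2]
Event 6 (EXEC): [IRQ2] PC=2: INC 4 -> ACC=5 [depth=2]
Event 7 (EXEC): [IRQ2] PC=3: IRET -> resume IRQ1 at PC=0 (depth now 1) [depth=1]
Event 8 (EXEC): [IRQ1] PC=0: DEC 4 -> ACC=1 [depth=1]
Event 9 (INT 0): INT 0 arrives: push (IRQ1, PC=1), enter IRQ0 at PC=0 (depth now 2) [depth=2]
Event 10 (EXEC): [IRQ0] PC=0: DEC 4 -> ACC=-3 [depth=2]
Event 11 (EXEC): [IRQ0] PC=1: DEC 1 -> ACC=-4 [depth=2]
Event 12 (EXEC): [IRQ0] PC=2: IRET -> resume IRQ1 at PC=1 (depth now 1) [depth=1]
Event 13 (EXEC): [IRQ1] PC=1: DEC 2 -> ACC=-6 [depth=1]
Event 14 (EXEC): [IRQ1] PC=2: INC 3 -> ACC=-3 [depth=1]
Event 15 (EXEC): [IRQ1] PC=3: IRET -> resume MAIN at PC=1 (depth now 0) [depth=0]
Event 16 (INT 2): INT 2 arrives: push (MAIN, PC=1), enter IRQ2 at PC=0 (depth now 1) [depth=1]
Event 17 (EXEC): [IRQ2] PC=0: INC 1 -> ACC=-2 [depth=1]
Event 18 (INT 1): INT 1 arrives: push (IRQ2, PC=1), enter IRQ1 at PC=0 (depth now 2) [depth=2]
Event 19 (EXEC): [IRQ1] PC=0: DEC 4 -> ACC=-6 [depth=2]
Event 20 (EXEC): [IRQ1] PC=1: DEC 2 -> ACC=-8 [depth=2]
Event 21 (EXEC): [IRQ1] PC=2: INC 3 -> ACC=-5 [depth=2]
Event 22 (EXEC): [IRQ1] PC=3: IRET -> resume IRQ2 at PC=1 (depth now 1) [depth=1]
Event 23 (EXEC): [IRQ2] PC=1: DEC 3 -> ACC=-8 [depth=1]
Event 24 (EXEC): [IRQ2] PC=2: INC 4 -> ACC=-4 [depth=1]
Event 25 (EXEC): [IRQ2] PC=3: IRET -> resume MAIN at PC=1 (depth now 0) [depth=0]
Event 26 (EXEC): [MAIN] PC=1: NOP [depth=0]
Event 27 (EXEC): [MAIN] PC=2: NOP [depth=0]
Event 28 (EXEC): [MAIN] PC=3: DEC 3 -> ACC=-7 [depth=0]
Event 29 (EXEC): [MAIN] PC=4: INC 1 -> ACC=-6 [depth=0]
Event 30 (EXEC): [MAIN] PC=5: INC 3 -> ACC=-3 [depth=0]
Event 31 (EXEC): [MAIN] PC=6: HALT [depth=0]
Max depth observed: 2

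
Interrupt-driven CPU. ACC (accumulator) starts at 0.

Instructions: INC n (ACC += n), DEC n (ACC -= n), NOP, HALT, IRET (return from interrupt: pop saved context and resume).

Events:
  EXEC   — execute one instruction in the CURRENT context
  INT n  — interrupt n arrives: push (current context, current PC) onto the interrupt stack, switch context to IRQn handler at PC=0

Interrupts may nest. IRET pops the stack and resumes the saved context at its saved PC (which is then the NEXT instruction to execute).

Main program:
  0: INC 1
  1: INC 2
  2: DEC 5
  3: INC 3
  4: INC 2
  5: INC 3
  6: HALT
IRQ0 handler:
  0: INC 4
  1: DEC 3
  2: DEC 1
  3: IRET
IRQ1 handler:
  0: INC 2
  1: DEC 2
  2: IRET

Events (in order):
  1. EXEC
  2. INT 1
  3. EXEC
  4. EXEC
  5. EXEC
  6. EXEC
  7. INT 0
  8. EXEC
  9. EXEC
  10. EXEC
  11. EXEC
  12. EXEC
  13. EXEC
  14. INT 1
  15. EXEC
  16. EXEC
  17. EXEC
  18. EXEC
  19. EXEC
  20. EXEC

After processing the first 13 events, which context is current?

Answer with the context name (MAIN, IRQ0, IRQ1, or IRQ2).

Answer: MAIN

Derivation:
Event 1 (EXEC): [MAIN] PC=0: INC 1 -> ACC=1
Event 2 (INT 1): INT 1 arrives: push (MAIN, PC=1), enter IRQ1 at PC=0 (depth now 1)
Event 3 (EXEC): [IRQ1] PC=0: INC 2 -> ACC=3
Event 4 (EXEC): [IRQ1] PC=1: DEC 2 -> ACC=1
Event 5 (EXEC): [IRQ1] PC=2: IRET -> resume MAIN at PC=1 (depth now 0)
Event 6 (EXEC): [MAIN] PC=1: INC 2 -> ACC=3
Event 7 (INT 0): INT 0 arrives: push (MAIN, PC=2), enter IRQ0 at PC=0 (depth now 1)
Event 8 (EXEC): [IRQ0] PC=0: INC 4 -> ACC=7
Event 9 (EXEC): [IRQ0] PC=1: DEC 3 -> ACC=4
Event 10 (EXEC): [IRQ0] PC=2: DEC 1 -> ACC=3
Event 11 (EXEC): [IRQ0] PC=3: IRET -> resume MAIN at PC=2 (depth now 0)
Event 12 (EXEC): [MAIN] PC=2: DEC 5 -> ACC=-2
Event 13 (EXEC): [MAIN] PC=3: INC 3 -> ACC=1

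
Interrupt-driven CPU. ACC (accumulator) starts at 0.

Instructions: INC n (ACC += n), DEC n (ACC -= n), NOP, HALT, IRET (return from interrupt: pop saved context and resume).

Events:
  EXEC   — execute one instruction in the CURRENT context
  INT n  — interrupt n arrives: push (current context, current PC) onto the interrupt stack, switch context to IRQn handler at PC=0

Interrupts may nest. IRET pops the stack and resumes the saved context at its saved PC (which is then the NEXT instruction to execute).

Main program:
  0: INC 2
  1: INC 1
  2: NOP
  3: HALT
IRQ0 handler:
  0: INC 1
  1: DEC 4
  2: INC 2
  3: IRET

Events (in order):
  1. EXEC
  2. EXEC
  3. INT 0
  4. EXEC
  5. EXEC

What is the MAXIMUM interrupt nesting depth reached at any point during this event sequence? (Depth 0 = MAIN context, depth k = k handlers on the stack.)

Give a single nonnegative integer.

Answer: 1

Derivation:
Event 1 (EXEC): [MAIN] PC=0: INC 2 -> ACC=2 [depth=0]
Event 2 (EXEC): [MAIN] PC=1: INC 1 -> ACC=3 [depth=0]
Event 3 (INT 0): INT 0 arrives: push (MAIN, PC=2), enter IRQ0 at PC=0 (depth now 1) [depth=1]
Event 4 (EXEC): [IRQ0] PC=0: INC 1 -> ACC=4 [depth=1]
Event 5 (EXEC): [IRQ0] PC=1: DEC 4 -> ACC=0 [depth=1]
Max depth observed: 1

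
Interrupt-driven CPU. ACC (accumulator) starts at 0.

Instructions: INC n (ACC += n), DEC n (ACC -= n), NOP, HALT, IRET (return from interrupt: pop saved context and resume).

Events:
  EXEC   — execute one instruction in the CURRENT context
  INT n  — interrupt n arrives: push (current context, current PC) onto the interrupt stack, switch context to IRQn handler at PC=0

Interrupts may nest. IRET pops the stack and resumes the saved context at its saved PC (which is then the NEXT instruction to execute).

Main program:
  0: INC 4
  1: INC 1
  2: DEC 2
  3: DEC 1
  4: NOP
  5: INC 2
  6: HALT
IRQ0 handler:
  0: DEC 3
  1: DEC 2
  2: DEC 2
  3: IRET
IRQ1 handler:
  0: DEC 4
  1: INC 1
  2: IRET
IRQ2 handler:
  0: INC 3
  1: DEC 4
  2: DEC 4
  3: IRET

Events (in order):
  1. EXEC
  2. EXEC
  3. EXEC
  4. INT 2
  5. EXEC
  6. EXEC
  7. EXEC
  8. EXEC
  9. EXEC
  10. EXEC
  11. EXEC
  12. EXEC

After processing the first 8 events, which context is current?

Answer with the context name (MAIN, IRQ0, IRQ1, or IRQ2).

Answer: MAIN

Derivation:
Event 1 (EXEC): [MAIN] PC=0: INC 4 -> ACC=4
Event 2 (EXEC): [MAIN] PC=1: INC 1 -> ACC=5
Event 3 (EXEC): [MAIN] PC=2: DEC 2 -> ACC=3
Event 4 (INT 2): INT 2 arrives: push (MAIN, PC=3), enter IRQ2 at PC=0 (depth now 1)
Event 5 (EXEC): [IRQ2] PC=0: INC 3 -> ACC=6
Event 6 (EXEC): [IRQ2] PC=1: DEC 4 -> ACC=2
Event 7 (EXEC): [IRQ2] PC=2: DEC 4 -> ACC=-2
Event 8 (EXEC): [IRQ2] PC=3: IRET -> resume MAIN at PC=3 (depth now 0)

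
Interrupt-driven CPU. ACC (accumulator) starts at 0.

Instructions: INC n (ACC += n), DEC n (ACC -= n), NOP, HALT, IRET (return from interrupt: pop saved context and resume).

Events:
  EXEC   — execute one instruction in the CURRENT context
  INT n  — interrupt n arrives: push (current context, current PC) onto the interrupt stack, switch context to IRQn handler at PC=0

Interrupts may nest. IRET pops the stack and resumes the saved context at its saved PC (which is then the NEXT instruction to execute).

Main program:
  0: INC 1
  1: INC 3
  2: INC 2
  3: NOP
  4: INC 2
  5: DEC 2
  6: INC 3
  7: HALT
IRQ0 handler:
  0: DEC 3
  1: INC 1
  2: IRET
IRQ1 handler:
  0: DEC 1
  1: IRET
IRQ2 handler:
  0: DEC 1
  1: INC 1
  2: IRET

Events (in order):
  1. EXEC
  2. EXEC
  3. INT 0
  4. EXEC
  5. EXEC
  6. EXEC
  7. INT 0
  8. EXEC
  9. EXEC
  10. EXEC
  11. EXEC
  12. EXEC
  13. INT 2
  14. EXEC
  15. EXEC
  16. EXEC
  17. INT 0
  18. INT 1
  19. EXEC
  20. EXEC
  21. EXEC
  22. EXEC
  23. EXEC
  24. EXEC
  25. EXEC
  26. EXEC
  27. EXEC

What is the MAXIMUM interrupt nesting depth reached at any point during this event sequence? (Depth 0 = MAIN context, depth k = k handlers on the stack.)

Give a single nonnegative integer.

Answer: 2

Derivation:
Event 1 (EXEC): [MAIN] PC=0: INC 1 -> ACC=1 [depth=0]
Event 2 (EXEC): [MAIN] PC=1: INC 3 -> ACC=4 [depth=0]
Event 3 (INT 0): INT 0 arrives: push (MAIN, PC=2), enter IRQ0 at PC=0 (depth now 1) [depth=1]
Event 4 (EXEC): [IRQ0] PC=0: DEC 3 -> ACC=1 [depth=1]
Event 5 (EXEC): [IRQ0] PC=1: INC 1 -> ACC=2 [depth=1]
Event 6 (EXEC): [IRQ0] PC=2: IRET -> resume MAIN at PC=2 (depth now 0) [depth=0]
Event 7 (INT 0): INT 0 arrives: push (MAIN, PC=2), enter IRQ0 at PC=0 (depth now 1) [depth=1]
Event 8 (EXEC): [IRQ0] PC=0: DEC 3 -> ACC=-1 [depth=1]
Event 9 (EXEC): [IRQ0] PC=1: INC 1 -> ACC=0 [depth=1]
Event 10 (EXEC): [IRQ0] PC=2: IRET -> resume MAIN at PC=2 (depth now 0) [depth=0]
Event 11 (EXEC): [MAIN] PC=2: INC 2 -> ACC=2 [depth=0]
Event 12 (EXEC): [MAIN] PC=3: NOP [depth=0]
Event 13 (INT 2): INT 2 arrives: push (MAIN, PC=4), enter IRQ2 at PC=0 (depth now 1) [depth=1]
Event 14 (EXEC): [IRQ2] PC=0: DEC 1 -> ACC=1 [depth=1]
Event 15 (EXEC): [IRQ2] PC=1: INC 1 -> ACC=2 [depth=1]
Event 16 (EXEC): [IRQ2] PC=2: IRET -> resume MAIN at PC=4 (depth now 0) [depth=0]
Event 17 (INT 0): INT 0 arrives: push (MAIN, PC=4), enter IRQ0 at PC=0 (depth now 1) [depth=1]
Event 18 (INT 1): INT 1 arrives: push (IRQ0, PC=0), enter IRQ1 at PC=0 (depth now 2) [depth=2]
Event 19 (EXEC): [IRQ1] PC=0: DEC 1 -> ACC=1 [depth=2]
Event 20 (EXEC): [IRQ1] PC=1: IRET -> resume IRQ0 at PC=0 (depth now 1) [depth=1]
Event 21 (EXEC): [IRQ0] PC=0: DEC 3 -> ACC=-2 [depth=1]
Event 22 (EXEC): [IRQ0] PC=1: INC 1 -> ACC=-1 [depth=1]
Event 23 (EXEC): [IRQ0] PC=2: IRET -> resume MAIN at PC=4 (depth now 0) [depth=0]
Event 24 (EXEC): [MAIN] PC=4: INC 2 -> ACC=1 [depth=0]
Event 25 (EXEC): [MAIN] PC=5: DEC 2 -> ACC=-1 [depth=0]
Event 26 (EXEC): [MAIN] PC=6: INC 3 -> ACC=2 [depth=0]
Event 27 (EXEC): [MAIN] PC=7: HALT [depth=0]
Max depth observed: 2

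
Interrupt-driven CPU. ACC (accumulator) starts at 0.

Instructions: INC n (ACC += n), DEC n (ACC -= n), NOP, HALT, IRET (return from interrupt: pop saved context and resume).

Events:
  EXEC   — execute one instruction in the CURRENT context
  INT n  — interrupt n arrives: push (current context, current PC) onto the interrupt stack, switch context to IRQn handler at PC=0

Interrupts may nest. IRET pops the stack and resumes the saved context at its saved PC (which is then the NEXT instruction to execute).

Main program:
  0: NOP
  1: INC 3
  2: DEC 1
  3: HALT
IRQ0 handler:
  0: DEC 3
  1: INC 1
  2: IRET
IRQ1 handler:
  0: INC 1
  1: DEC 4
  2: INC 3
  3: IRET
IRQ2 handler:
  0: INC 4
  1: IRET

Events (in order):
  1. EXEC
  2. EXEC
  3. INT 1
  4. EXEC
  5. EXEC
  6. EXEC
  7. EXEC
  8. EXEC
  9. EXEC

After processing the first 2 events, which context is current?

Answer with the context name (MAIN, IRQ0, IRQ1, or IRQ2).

Event 1 (EXEC): [MAIN] PC=0: NOP
Event 2 (EXEC): [MAIN] PC=1: INC 3 -> ACC=3

Answer: MAIN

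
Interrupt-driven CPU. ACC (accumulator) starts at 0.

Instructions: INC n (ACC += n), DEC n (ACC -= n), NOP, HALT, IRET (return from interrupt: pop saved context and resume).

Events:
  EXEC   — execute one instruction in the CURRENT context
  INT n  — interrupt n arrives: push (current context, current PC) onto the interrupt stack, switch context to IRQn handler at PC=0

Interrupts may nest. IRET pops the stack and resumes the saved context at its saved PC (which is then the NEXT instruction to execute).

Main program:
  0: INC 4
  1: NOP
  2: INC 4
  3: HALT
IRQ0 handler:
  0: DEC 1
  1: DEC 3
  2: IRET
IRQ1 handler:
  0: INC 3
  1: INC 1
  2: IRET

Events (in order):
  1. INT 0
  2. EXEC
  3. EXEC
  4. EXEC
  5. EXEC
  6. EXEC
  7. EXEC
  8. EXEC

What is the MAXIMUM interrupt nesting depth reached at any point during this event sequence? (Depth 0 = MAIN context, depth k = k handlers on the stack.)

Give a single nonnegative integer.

Event 1 (INT 0): INT 0 arrives: push (MAIN, PC=0), enter IRQ0 at PC=0 (depth now 1) [depth=1]
Event 2 (EXEC): [IRQ0] PC=0: DEC 1 -> ACC=-1 [depth=1]
Event 3 (EXEC): [IRQ0] PC=1: DEC 3 -> ACC=-4 [depth=1]
Event 4 (EXEC): [IRQ0] PC=2: IRET -> resume MAIN at PC=0 (depth now 0) [depth=0]
Event 5 (EXEC): [MAIN] PC=0: INC 4 -> ACC=0 [depth=0]
Event 6 (EXEC): [MAIN] PC=1: NOP [depth=0]
Event 7 (EXEC): [MAIN] PC=2: INC 4 -> ACC=4 [depth=0]
Event 8 (EXEC): [MAIN] PC=3: HALT [depth=0]
Max depth observed: 1

Answer: 1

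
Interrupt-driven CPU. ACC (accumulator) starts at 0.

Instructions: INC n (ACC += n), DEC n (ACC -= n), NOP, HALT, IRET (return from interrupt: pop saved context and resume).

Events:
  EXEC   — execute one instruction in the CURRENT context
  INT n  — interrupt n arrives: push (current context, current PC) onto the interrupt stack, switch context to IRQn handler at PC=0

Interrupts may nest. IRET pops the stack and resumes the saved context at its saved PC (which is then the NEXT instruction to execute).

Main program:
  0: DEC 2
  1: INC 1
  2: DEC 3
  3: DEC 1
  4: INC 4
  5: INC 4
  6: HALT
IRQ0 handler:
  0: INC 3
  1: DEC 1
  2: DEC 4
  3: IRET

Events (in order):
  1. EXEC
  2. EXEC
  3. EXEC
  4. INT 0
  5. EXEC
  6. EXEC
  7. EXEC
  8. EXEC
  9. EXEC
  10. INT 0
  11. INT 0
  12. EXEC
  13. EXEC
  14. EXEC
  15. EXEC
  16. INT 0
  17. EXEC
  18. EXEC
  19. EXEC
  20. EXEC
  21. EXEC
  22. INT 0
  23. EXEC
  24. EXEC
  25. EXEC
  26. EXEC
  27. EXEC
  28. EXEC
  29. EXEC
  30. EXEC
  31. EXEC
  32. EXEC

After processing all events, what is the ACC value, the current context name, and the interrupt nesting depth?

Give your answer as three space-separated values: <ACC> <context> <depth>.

Answer: -7 MAIN 0

Derivation:
Event 1 (EXEC): [MAIN] PC=0: DEC 2 -> ACC=-2
Event 2 (EXEC): [MAIN] PC=1: INC 1 -> ACC=-1
Event 3 (EXEC): [MAIN] PC=2: DEC 3 -> ACC=-4
Event 4 (INT 0): INT 0 arrives: push (MAIN, PC=3), enter IRQ0 at PC=0 (depth now 1)
Event 5 (EXEC): [IRQ0] PC=0: INC 3 -> ACC=-1
Event 6 (EXEC): [IRQ0] PC=1: DEC 1 -> ACC=-2
Event 7 (EXEC): [IRQ0] PC=2: DEC 4 -> ACC=-6
Event 8 (EXEC): [IRQ0] PC=3: IRET -> resume MAIN at PC=3 (depth now 0)
Event 9 (EXEC): [MAIN] PC=3: DEC 1 -> ACC=-7
Event 10 (INT 0): INT 0 arrives: push (MAIN, PC=4), enter IRQ0 at PC=0 (depth now 1)
Event 11 (INT 0): INT 0 arrives: push (IRQ0, PC=0), enter IRQ0 at PC=0 (depth now 2)
Event 12 (EXEC): [IRQ0] PC=0: INC 3 -> ACC=-4
Event 13 (EXEC): [IRQ0] PC=1: DEC 1 -> ACC=-5
Event 14 (EXEC): [IRQ0] PC=2: DEC 4 -> ACC=-9
Event 15 (EXEC): [IRQ0] PC=3: IRET -> resume IRQ0 at PC=0 (depth now 1)
Event 16 (INT 0): INT 0 arrives: push (IRQ0, PC=0), enter IRQ0 at PC=0 (depth now 2)
Event 17 (EXEC): [IRQ0] PC=0: INC 3 -> ACC=-6
Event 18 (EXEC): [IRQ0] PC=1: DEC 1 -> ACC=-7
Event 19 (EXEC): [IRQ0] PC=2: DEC 4 -> ACC=-11
Event 20 (EXEC): [IRQ0] PC=3: IRET -> resume IRQ0 at PC=0 (depth now 1)
Event 21 (EXEC): [IRQ0] PC=0: INC 3 -> ACC=-8
Event 22 (INT 0): INT 0 arrives: push (IRQ0, PC=1), enter IRQ0 at PC=0 (depth now 2)
Event 23 (EXEC): [IRQ0] PC=0: INC 3 -> ACC=-5
Event 24 (EXEC): [IRQ0] PC=1: DEC 1 -> ACC=-6
Event 25 (EXEC): [IRQ0] PC=2: DEC 4 -> ACC=-10
Event 26 (EXEC): [IRQ0] PC=3: IRET -> resume IRQ0 at PC=1 (depth now 1)
Event 27 (EXEC): [IRQ0] PC=1: DEC 1 -> ACC=-11
Event 28 (EXEC): [IRQ0] PC=2: DEC 4 -> ACC=-15
Event 29 (EXEC): [IRQ0] PC=3: IRET -> resume MAIN at PC=4 (depth now 0)
Event 30 (EXEC): [MAIN] PC=4: INC 4 -> ACC=-11
Event 31 (EXEC): [MAIN] PC=5: INC 4 -> ACC=-7
Event 32 (EXEC): [MAIN] PC=6: HALT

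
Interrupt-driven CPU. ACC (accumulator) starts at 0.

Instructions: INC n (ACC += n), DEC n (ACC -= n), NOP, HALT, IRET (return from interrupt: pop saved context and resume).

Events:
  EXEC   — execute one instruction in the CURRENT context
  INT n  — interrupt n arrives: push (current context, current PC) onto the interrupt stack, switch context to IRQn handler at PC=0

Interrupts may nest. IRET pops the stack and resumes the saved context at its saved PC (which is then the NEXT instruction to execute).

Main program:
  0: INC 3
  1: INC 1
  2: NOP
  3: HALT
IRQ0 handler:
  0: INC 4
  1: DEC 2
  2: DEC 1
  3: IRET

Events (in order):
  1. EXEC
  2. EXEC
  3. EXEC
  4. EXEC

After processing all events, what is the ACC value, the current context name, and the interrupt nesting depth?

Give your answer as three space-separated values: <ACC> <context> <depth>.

Answer: 4 MAIN 0

Derivation:
Event 1 (EXEC): [MAIN] PC=0: INC 3 -> ACC=3
Event 2 (EXEC): [MAIN] PC=1: INC 1 -> ACC=4
Event 3 (EXEC): [MAIN] PC=2: NOP
Event 4 (EXEC): [MAIN] PC=3: HALT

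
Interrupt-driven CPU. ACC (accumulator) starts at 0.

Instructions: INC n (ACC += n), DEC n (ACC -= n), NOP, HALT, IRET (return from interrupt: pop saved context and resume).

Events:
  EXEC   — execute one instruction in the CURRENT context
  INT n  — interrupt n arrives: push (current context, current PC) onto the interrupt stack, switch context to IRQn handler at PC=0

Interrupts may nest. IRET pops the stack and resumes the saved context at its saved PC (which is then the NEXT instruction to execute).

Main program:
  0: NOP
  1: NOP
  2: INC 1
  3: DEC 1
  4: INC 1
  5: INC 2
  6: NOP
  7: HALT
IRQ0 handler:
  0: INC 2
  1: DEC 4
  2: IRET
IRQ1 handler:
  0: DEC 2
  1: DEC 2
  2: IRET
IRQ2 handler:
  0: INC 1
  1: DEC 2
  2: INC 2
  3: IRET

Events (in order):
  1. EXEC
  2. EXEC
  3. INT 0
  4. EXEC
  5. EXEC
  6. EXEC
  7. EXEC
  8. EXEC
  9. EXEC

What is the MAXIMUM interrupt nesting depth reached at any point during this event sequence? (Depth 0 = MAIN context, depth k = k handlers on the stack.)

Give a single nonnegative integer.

Answer: 1

Derivation:
Event 1 (EXEC): [MAIN] PC=0: NOP [depth=0]
Event 2 (EXEC): [MAIN] PC=1: NOP [depth=0]
Event 3 (INT 0): INT 0 arrives: push (MAIN, PC=2), enter IRQ0 at PC=0 (depth now 1) [depth=1]
Event 4 (EXEC): [IRQ0] PC=0: INC 2 -> ACC=2 [depth=1]
Event 5 (EXEC): [IRQ0] PC=1: DEC 4 -> ACC=-2 [depth=1]
Event 6 (EXEC): [IRQ0] PC=2: IRET -> resume MAIN at PC=2 (depth now 0) [depth=0]
Event 7 (EXEC): [MAIN] PC=2: INC 1 -> ACC=-1 [depth=0]
Event 8 (EXEC): [MAIN] PC=3: DEC 1 -> ACC=-2 [depth=0]
Event 9 (EXEC): [MAIN] PC=4: INC 1 -> ACC=-1 [depth=0]
Max depth observed: 1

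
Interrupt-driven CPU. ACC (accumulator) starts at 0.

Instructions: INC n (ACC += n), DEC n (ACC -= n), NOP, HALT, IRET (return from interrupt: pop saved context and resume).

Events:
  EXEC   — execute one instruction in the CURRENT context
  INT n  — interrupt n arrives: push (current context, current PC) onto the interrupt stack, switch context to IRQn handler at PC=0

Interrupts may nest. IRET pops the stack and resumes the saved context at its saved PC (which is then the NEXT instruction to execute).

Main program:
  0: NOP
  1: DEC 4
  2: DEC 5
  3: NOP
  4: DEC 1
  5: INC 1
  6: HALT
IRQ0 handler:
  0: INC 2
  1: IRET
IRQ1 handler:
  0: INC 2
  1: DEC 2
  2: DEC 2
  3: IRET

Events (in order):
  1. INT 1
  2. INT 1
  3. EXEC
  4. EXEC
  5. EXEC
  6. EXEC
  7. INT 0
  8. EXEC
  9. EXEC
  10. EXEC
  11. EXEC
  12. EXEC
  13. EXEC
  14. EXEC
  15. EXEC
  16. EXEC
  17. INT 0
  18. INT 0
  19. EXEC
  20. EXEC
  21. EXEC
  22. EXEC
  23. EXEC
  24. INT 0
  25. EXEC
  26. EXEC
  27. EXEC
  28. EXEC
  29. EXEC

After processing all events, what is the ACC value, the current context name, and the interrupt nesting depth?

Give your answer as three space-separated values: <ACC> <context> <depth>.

Event 1 (INT 1): INT 1 arrives: push (MAIN, PC=0), enter IRQ1 at PC=0 (depth now 1)
Event 2 (INT 1): INT 1 arrives: push (IRQ1, PC=0), enter IRQ1 at PC=0 (depth now 2)
Event 3 (EXEC): [IRQ1] PC=0: INC 2 -> ACC=2
Event 4 (EXEC): [IRQ1] PC=1: DEC 2 -> ACC=0
Event 5 (EXEC): [IRQ1] PC=2: DEC 2 -> ACC=-2
Event 6 (EXEC): [IRQ1] PC=3: IRET -> resume IRQ1 at PC=0 (depth now 1)
Event 7 (INT 0): INT 0 arrives: push (IRQ1, PC=0), enter IRQ0 at PC=0 (depth now 2)
Event 8 (EXEC): [IRQ0] PC=0: INC 2 -> ACC=0
Event 9 (EXEC): [IRQ0] PC=1: IRET -> resume IRQ1 at PC=0 (depth now 1)
Event 10 (EXEC): [IRQ1] PC=0: INC 2 -> ACC=2
Event 11 (EXEC): [IRQ1] PC=1: DEC 2 -> ACC=0
Event 12 (EXEC): [IRQ1] PC=2: DEC 2 -> ACC=-2
Event 13 (EXEC): [IRQ1] PC=3: IRET -> resume MAIN at PC=0 (depth now 0)
Event 14 (EXEC): [MAIN] PC=0: NOP
Event 15 (EXEC): [MAIN] PC=1: DEC 4 -> ACC=-6
Event 16 (EXEC): [MAIN] PC=2: DEC 5 -> ACC=-11
Event 17 (INT 0): INT 0 arrives: push (MAIN, PC=3), enter IRQ0 at PC=0 (depth now 1)
Event 18 (INT 0): INT 0 arrives: push (IRQ0, PC=0), enter IRQ0 at PC=0 (depth now 2)
Event 19 (EXEC): [IRQ0] PC=0: INC 2 -> ACC=-9
Event 20 (EXEC): [IRQ0] PC=1: IRET -> resume IRQ0 at PC=0 (depth now 1)
Event 21 (EXEC): [IRQ0] PC=0: INC 2 -> ACC=-7
Event 22 (EXEC): [IRQ0] PC=1: IRET -> resume MAIN at PC=3 (depth now 0)
Event 23 (EXEC): [MAIN] PC=3: NOP
Event 24 (INT 0): INT 0 arrives: push (MAIN, PC=4), enter IRQ0 at PC=0 (depth now 1)
Event 25 (EXEC): [IRQ0] PC=0: INC 2 -> ACC=-5
Event 26 (EXEC): [IRQ0] PC=1: IRET -> resume MAIN at PC=4 (depth now 0)
Event 27 (EXEC): [MAIN] PC=4: DEC 1 -> ACC=-6
Event 28 (EXEC): [MAIN] PC=5: INC 1 -> ACC=-5
Event 29 (EXEC): [MAIN] PC=6: HALT

Answer: -5 MAIN 0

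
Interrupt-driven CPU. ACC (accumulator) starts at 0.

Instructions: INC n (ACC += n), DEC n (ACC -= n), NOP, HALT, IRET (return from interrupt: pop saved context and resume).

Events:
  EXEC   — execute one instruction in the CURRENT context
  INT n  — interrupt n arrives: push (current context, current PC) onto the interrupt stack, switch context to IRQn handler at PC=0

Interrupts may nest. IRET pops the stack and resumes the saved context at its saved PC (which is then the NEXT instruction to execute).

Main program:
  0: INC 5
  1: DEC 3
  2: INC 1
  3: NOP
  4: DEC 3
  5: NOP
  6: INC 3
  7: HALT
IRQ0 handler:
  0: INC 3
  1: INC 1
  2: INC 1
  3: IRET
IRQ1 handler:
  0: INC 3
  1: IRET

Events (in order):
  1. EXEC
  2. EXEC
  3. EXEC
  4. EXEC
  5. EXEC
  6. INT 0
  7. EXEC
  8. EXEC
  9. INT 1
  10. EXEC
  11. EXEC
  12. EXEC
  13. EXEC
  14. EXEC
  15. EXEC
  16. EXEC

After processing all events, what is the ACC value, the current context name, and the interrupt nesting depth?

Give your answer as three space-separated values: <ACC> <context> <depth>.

Event 1 (EXEC): [MAIN] PC=0: INC 5 -> ACC=5
Event 2 (EXEC): [MAIN] PC=1: DEC 3 -> ACC=2
Event 3 (EXEC): [MAIN] PC=2: INC 1 -> ACC=3
Event 4 (EXEC): [MAIN] PC=3: NOP
Event 5 (EXEC): [MAIN] PC=4: DEC 3 -> ACC=0
Event 6 (INT 0): INT 0 arrives: push (MAIN, PC=5), enter IRQ0 at PC=0 (depth now 1)
Event 7 (EXEC): [IRQ0] PC=0: INC 3 -> ACC=3
Event 8 (EXEC): [IRQ0] PC=1: INC 1 -> ACC=4
Event 9 (INT 1): INT 1 arrives: push (IRQ0, PC=2), enter IRQ1 at PC=0 (depth now 2)
Event 10 (EXEC): [IRQ1] PC=0: INC 3 -> ACC=7
Event 11 (EXEC): [IRQ1] PC=1: IRET -> resume IRQ0 at PC=2 (depth now 1)
Event 12 (EXEC): [IRQ0] PC=2: INC 1 -> ACC=8
Event 13 (EXEC): [IRQ0] PC=3: IRET -> resume MAIN at PC=5 (depth now 0)
Event 14 (EXEC): [MAIN] PC=5: NOP
Event 15 (EXEC): [MAIN] PC=6: INC 3 -> ACC=11
Event 16 (EXEC): [MAIN] PC=7: HALT

Answer: 11 MAIN 0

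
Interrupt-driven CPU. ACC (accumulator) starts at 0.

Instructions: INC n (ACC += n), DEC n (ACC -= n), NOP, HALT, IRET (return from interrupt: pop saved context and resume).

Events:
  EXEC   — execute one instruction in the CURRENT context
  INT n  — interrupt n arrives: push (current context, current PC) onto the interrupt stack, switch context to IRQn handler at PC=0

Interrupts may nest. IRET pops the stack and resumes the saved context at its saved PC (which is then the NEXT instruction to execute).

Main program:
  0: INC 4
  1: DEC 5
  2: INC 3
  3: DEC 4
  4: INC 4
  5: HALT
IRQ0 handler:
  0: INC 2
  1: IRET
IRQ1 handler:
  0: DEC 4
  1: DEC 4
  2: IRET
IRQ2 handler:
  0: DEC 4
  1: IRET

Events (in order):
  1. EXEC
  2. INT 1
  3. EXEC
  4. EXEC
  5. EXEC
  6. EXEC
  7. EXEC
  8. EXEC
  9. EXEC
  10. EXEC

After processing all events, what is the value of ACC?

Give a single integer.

Event 1 (EXEC): [MAIN] PC=0: INC 4 -> ACC=4
Event 2 (INT 1): INT 1 arrives: push (MAIN, PC=1), enter IRQ1 at PC=0 (depth now 1)
Event 3 (EXEC): [IRQ1] PC=0: DEC 4 -> ACC=0
Event 4 (EXEC): [IRQ1] PC=1: DEC 4 -> ACC=-4
Event 5 (EXEC): [IRQ1] PC=2: IRET -> resume MAIN at PC=1 (depth now 0)
Event 6 (EXEC): [MAIN] PC=1: DEC 5 -> ACC=-9
Event 7 (EXEC): [MAIN] PC=2: INC 3 -> ACC=-6
Event 8 (EXEC): [MAIN] PC=3: DEC 4 -> ACC=-10
Event 9 (EXEC): [MAIN] PC=4: INC 4 -> ACC=-6
Event 10 (EXEC): [MAIN] PC=5: HALT

Answer: -6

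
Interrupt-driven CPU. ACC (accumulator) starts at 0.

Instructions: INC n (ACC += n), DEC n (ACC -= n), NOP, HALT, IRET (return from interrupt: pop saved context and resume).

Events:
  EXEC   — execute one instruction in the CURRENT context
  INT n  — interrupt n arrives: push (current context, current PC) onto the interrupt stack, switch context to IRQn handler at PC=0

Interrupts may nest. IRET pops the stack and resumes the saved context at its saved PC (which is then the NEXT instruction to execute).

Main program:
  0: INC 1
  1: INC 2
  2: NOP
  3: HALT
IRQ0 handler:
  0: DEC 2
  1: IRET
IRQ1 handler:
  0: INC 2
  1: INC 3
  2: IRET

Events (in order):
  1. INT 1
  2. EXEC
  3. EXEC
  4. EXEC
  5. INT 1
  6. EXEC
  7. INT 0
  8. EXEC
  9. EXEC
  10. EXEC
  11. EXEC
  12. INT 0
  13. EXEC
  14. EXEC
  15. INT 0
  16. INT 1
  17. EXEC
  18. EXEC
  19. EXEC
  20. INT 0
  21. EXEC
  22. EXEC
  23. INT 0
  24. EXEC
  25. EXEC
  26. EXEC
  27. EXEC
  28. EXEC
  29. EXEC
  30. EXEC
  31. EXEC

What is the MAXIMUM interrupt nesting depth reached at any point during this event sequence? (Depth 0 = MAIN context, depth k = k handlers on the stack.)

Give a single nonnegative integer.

Event 1 (INT 1): INT 1 arrives: push (MAIN, PC=0), enter IRQ1 at PC=0 (depth now 1) [depth=1]
Event 2 (EXEC): [IRQ1] PC=0: INC 2 -> ACC=2 [depth=1]
Event 3 (EXEC): [IRQ1] PC=1: INC 3 -> ACC=5 [depth=1]
Event 4 (EXEC): [IRQ1] PC=2: IRET -> resume MAIN at PC=0 (depth now 0) [depth=0]
Event 5 (INT 1): INT 1 arrives: push (MAIN, PC=0), enter IRQ1 at PC=0 (depth now 1) [depth=1]
Event 6 (EXEC): [IRQ1] PC=0: INC 2 -> ACC=7 [depth=1]
Event 7 (INT 0): INT 0 arrives: push (IRQ1, PC=1), enter IRQ0 at PC=0 (depth now 2) [depth=2]
Event 8 (EXEC): [IRQ0] PC=0: DEC 2 -> ACC=5 [depth=2]
Event 9 (EXEC): [IRQ0] PC=1: IRET -> resume IRQ1 at PC=1 (depth now 1) [depth=1]
Event 10 (EXEC): [IRQ1] PC=1: INC 3 -> ACC=8 [depth=1]
Event 11 (EXEC): [IRQ1] PC=2: IRET -> resume MAIN at PC=0 (depth now 0) [depth=0]
Event 12 (INT 0): INT 0 arrives: push (MAIN, PC=0), enter IRQ0 at PC=0 (depth now 1) [depth=1]
Event 13 (EXEC): [IRQ0] PC=0: DEC 2 -> ACC=6 [depth=1]
Event 14 (EXEC): [IRQ0] PC=1: IRET -> resume MAIN at PC=0 (depth now 0) [depth=0]
Event 15 (INT 0): INT 0 arrives: push (MAIN, PC=0), enter IRQ0 at PC=0 (depth now 1) [depth=1]
Event 16 (INT 1): INT 1 arrives: push (IRQ0, PC=0), enter IRQ1 at PC=0 (depth now 2) [depth=2]
Event 17 (EXEC): [IRQ1] PC=0: INC 2 -> ACC=8 [depth=2]
Event 18 (EXEC): [IRQ1] PC=1: INC 3 -> ACC=11 [depth=2]
Event 19 (EXEC): [IRQ1] PC=2: IRET -> resume IRQ0 at PC=0 (depth now 1) [depth=1]
Event 20 (INT 0): INT 0 arrives: push (IRQ0, PC=0), enter IRQ0 at PC=0 (depth now 2) [depth=2]
Event 21 (EXEC): [IRQ0] PC=0: DEC 2 -> ACC=9 [depth=2]
Event 22 (EXEC): [IRQ0] PC=1: IRET -> resume IRQ0 at PC=0 (depth now 1) [depth=1]
Event 23 (INT 0): INT 0 arrives: push (IRQ0, PC=0), enter IRQ0 at PC=0 (depth now 2) [depth=2]
Event 24 (EXEC): [IRQ0] PC=0: DEC 2 -> ACC=7 [depth=2]
Event 25 (EXEC): [IRQ0] PC=1: IRET -> resume IRQ0 at PC=0 (depth now 1) [depth=1]
Event 26 (EXEC): [IRQ0] PC=0: DEC 2 -> ACC=5 [depth=1]
Event 27 (EXEC): [IRQ0] PC=1: IRET -> resume MAIN at PC=0 (depth now 0) [depth=0]
Event 28 (EXEC): [MAIN] PC=0: INC 1 -> ACC=6 [depth=0]
Event 29 (EXEC): [MAIN] PC=1: INC 2 -> ACC=8 [depth=0]
Event 30 (EXEC): [MAIN] PC=2: NOP [depth=0]
Event 31 (EXEC): [MAIN] PC=3: HALT [depth=0]
Max depth observed: 2

Answer: 2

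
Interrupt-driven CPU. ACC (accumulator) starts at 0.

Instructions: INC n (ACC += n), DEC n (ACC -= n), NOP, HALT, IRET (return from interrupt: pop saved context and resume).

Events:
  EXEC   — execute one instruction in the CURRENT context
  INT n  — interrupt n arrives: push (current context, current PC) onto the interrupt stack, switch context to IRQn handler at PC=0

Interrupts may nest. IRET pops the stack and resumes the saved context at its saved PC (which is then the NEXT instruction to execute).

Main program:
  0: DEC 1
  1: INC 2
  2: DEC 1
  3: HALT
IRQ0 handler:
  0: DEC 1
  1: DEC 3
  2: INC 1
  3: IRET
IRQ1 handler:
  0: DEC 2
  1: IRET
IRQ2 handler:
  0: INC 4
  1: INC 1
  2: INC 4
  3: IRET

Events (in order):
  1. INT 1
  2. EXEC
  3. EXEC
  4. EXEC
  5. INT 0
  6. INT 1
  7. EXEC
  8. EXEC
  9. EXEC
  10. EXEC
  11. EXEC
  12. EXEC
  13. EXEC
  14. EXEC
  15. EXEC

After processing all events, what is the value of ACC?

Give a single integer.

Event 1 (INT 1): INT 1 arrives: push (MAIN, PC=0), enter IRQ1 at PC=0 (depth now 1)
Event 2 (EXEC): [IRQ1] PC=0: DEC 2 -> ACC=-2
Event 3 (EXEC): [IRQ1] PC=1: IRET -> resume MAIN at PC=0 (depth now 0)
Event 4 (EXEC): [MAIN] PC=0: DEC 1 -> ACC=-3
Event 5 (INT 0): INT 0 arrives: push (MAIN, PC=1), enter IRQ0 at PC=0 (depth now 1)
Event 6 (INT 1): INT 1 arrives: push (IRQ0, PC=0), enter IRQ1 at PC=0 (depth now 2)
Event 7 (EXEC): [IRQ1] PC=0: DEC 2 -> ACC=-5
Event 8 (EXEC): [IRQ1] PC=1: IRET -> resume IRQ0 at PC=0 (depth now 1)
Event 9 (EXEC): [IRQ0] PC=0: DEC 1 -> ACC=-6
Event 10 (EXEC): [IRQ0] PC=1: DEC 3 -> ACC=-9
Event 11 (EXEC): [IRQ0] PC=2: INC 1 -> ACC=-8
Event 12 (EXEC): [IRQ0] PC=3: IRET -> resume MAIN at PC=1 (depth now 0)
Event 13 (EXEC): [MAIN] PC=1: INC 2 -> ACC=-6
Event 14 (EXEC): [MAIN] PC=2: DEC 1 -> ACC=-7
Event 15 (EXEC): [MAIN] PC=3: HALT

Answer: -7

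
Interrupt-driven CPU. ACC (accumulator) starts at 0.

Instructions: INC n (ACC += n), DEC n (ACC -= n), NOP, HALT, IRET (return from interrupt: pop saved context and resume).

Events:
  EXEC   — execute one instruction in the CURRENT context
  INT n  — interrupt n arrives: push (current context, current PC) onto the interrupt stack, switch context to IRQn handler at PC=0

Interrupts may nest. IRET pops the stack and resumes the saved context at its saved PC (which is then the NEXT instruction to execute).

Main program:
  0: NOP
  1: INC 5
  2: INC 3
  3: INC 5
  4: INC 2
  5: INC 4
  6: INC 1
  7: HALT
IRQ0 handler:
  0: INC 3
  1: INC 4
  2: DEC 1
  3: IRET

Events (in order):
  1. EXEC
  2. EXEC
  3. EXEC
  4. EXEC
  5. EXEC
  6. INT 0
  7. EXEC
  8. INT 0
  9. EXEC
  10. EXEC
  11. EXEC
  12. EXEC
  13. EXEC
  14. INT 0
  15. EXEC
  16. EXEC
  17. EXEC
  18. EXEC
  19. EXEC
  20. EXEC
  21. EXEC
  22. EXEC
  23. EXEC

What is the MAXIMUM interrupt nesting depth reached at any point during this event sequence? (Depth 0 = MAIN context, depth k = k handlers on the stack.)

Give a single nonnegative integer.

Event 1 (EXEC): [MAIN] PC=0: NOP [depth=0]
Event 2 (EXEC): [MAIN] PC=1: INC 5 -> ACC=5 [depth=0]
Event 3 (EXEC): [MAIN] PC=2: INC 3 -> ACC=8 [depth=0]
Event 4 (EXEC): [MAIN] PC=3: INC 5 -> ACC=13 [depth=0]
Event 5 (EXEC): [MAIN] PC=4: INC 2 -> ACC=15 [depth=0]
Event 6 (INT 0): INT 0 arrives: push (MAIN, PC=5), enter IRQ0 at PC=0 (depth now 1) [depth=1]
Event 7 (EXEC): [IRQ0] PC=0: INC 3 -> ACC=18 [depth=1]
Event 8 (INT 0): INT 0 arrives: push (IRQ0, PC=1), enter IRQ0 at PC=0 (depth now 2) [depth=2]
Event 9 (EXEC): [IRQ0] PC=0: INC 3 -> ACC=21 [depth=2]
Event 10 (EXEC): [IRQ0] PC=1: INC 4 -> ACC=25 [depth=2]
Event 11 (EXEC): [IRQ0] PC=2: DEC 1 -> ACC=24 [depth=2]
Event 12 (EXEC): [IRQ0] PC=3: IRET -> resume IRQ0 at PC=1 (depth now 1) [depth=1]
Event 13 (EXEC): [IRQ0] PC=1: INC 4 -> ACC=28 [depth=1]
Event 14 (INT 0): INT 0 arrives: push (IRQ0, PC=2), enter IRQ0 at PC=0 (depth now 2) [depth=2]
Event 15 (EXEC): [IRQ0] PC=0: INC 3 -> ACC=31 [depth=2]
Event 16 (EXEC): [IRQ0] PC=1: INC 4 -> ACC=35 [depth=2]
Event 17 (EXEC): [IRQ0] PC=2: DEC 1 -> ACC=34 [depth=2]
Event 18 (EXEC): [IRQ0] PC=3: IRET -> resume IRQ0 at PC=2 (depth now 1) [depth=1]
Event 19 (EXEC): [IRQ0] PC=2: DEC 1 -> ACC=33 [depth=1]
Event 20 (EXEC): [IRQ0] PC=3: IRET -> resume MAIN at PC=5 (depth now 0) [depth=0]
Event 21 (EXEC): [MAIN] PC=5: INC 4 -> ACC=37 [depth=0]
Event 22 (EXEC): [MAIN] PC=6: INC 1 -> ACC=38 [depth=0]
Event 23 (EXEC): [MAIN] PC=7: HALT [depth=0]
Max depth observed: 2

Answer: 2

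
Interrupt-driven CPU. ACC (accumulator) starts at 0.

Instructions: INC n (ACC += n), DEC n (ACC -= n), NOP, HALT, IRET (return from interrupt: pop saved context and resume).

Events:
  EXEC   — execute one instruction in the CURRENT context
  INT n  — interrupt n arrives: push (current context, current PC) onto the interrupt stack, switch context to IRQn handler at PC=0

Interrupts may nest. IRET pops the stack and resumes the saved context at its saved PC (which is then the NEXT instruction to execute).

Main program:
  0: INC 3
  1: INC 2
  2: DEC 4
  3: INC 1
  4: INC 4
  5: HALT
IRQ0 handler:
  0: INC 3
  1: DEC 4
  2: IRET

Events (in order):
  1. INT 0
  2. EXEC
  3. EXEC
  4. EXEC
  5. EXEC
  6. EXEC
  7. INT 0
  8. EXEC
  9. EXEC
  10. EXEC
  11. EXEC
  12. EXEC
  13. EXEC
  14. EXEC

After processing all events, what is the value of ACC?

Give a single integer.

Event 1 (INT 0): INT 0 arrives: push (MAIN, PC=0), enter IRQ0 at PC=0 (depth now 1)
Event 2 (EXEC): [IRQ0] PC=0: INC 3 -> ACC=3
Event 3 (EXEC): [IRQ0] PC=1: DEC 4 -> ACC=-1
Event 4 (EXEC): [IRQ0] PC=2: IRET -> resume MAIN at PC=0 (depth now 0)
Event 5 (EXEC): [MAIN] PC=0: INC 3 -> ACC=2
Event 6 (EXEC): [MAIN] PC=1: INC 2 -> ACC=4
Event 7 (INT 0): INT 0 arrives: push (MAIN, PC=2), enter IRQ0 at PC=0 (depth now 1)
Event 8 (EXEC): [IRQ0] PC=0: INC 3 -> ACC=7
Event 9 (EXEC): [IRQ0] PC=1: DEC 4 -> ACC=3
Event 10 (EXEC): [IRQ0] PC=2: IRET -> resume MAIN at PC=2 (depth now 0)
Event 11 (EXEC): [MAIN] PC=2: DEC 4 -> ACC=-1
Event 12 (EXEC): [MAIN] PC=3: INC 1 -> ACC=0
Event 13 (EXEC): [MAIN] PC=4: INC 4 -> ACC=4
Event 14 (EXEC): [MAIN] PC=5: HALT

Answer: 4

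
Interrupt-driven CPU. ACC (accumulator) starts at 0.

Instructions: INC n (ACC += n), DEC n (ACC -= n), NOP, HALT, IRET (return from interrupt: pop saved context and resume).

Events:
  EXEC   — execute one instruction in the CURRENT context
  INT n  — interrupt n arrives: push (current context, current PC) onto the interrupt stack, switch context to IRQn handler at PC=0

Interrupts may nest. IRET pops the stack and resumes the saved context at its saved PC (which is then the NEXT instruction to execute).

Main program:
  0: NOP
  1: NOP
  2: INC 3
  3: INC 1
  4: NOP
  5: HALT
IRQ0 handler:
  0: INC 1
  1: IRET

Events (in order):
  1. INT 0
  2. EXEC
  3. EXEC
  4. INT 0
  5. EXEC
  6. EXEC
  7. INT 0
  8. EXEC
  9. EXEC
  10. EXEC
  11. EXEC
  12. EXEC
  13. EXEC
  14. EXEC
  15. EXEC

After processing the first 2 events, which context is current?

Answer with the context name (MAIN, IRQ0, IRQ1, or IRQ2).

Event 1 (INT 0): INT 0 arrives: push (MAIN, PC=0), enter IRQ0 at PC=0 (depth now 1)
Event 2 (EXEC): [IRQ0] PC=0: INC 1 -> ACC=1

Answer: IRQ0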